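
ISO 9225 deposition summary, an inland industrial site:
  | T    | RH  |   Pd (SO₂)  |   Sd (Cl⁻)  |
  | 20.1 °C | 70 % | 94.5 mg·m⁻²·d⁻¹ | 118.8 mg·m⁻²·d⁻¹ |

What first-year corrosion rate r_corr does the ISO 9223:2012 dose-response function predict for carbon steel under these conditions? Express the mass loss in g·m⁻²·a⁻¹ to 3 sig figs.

r_corr = 696 g·m⁻²·a⁻¹

carbon steel: T>10 °C ⇒ hinge -0.054·(20.1−10) = -0.5454
  SO₂ term: 1.77·94.5^0.52·exp(0.02·70-0.5454) = 44.29
  Cl⁻ term: 0.102·118.8^0.62·exp(0.033·70+0.04·20.1) = 44.4
  sum: 44.29 + 44.4 → r_corr = 88.69 μm/a
Convert to mass loss: 88.69 μm/a × 7.85 g/cm³ = 696.2 g·m⁻²·a⁻¹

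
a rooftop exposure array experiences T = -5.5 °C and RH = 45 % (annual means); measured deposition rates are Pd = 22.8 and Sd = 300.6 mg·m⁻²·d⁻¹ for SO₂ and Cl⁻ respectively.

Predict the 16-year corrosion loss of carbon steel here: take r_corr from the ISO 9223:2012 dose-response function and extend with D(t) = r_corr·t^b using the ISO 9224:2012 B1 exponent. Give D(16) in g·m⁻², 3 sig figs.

carbon steel: temperature factor f = +0.150·(-15.5) = -2.3250
  sulphur-dioxide contribution → 2.164 μm/a
  chloride contribution → 12.43 μm/a
  total first-year rate 14.59 μm/a
Long-term exponent b (ISO 9224 Table 2, B1) = 0.523
  D(16) = 14.59 × 16^0.523 = 14.59 × 4.263 = 62.2 μm
  Mass loss = 62.2 μm × 7.85 g/cm³ = 488.3 g·m⁻²

D(16) = 488 g·m⁻²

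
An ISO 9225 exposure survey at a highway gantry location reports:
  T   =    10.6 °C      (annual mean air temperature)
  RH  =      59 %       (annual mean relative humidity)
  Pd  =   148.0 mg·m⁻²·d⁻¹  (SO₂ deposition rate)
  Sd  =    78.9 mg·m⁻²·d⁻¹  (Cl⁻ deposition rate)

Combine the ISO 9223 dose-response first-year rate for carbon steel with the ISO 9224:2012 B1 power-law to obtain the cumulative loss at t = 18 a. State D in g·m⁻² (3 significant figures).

D(18) = 3.25e+03 g·m⁻²

carbon steel: T>10 °C ⇒ hinge -0.054·(10.6−10) = -0.0324
  sulphur-dioxide contribution → 74.97 μm/a
  chloride contribution → 16.39 μm/a
  total first-year rate 91.36 μm/a
ISO 9224: D(t) = r_corr · t^b with b = 0.523 (carbon steel, B1)
  D(18) = 91.36 × 18^0.523 = 91.36 × 4.534 = 414.3 μm
  Mass loss = 414.3 μm × 7.85 g/cm³ = 3252 g·m⁻²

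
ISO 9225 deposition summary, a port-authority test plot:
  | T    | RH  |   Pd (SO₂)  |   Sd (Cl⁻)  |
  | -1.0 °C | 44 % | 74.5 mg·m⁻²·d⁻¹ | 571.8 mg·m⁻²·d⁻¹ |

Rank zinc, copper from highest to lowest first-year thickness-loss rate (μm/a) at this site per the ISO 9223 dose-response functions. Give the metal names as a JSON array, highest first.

zinc: temperature factor f = +0.038·(-11.0) = -0.4180
  SO₂ term: 0.0129·74.5^0.44·exp(0.046·44-0.4180) = 0.4284
  Sd branch = 0.0175·Sd^0.57·e^(0.008·RH+0.085·T) = 0.8524 μm/a
  sum: 0.4284 + 0.8524 → r_corr = 1.281 μm/a
copper: f(T) = +0.126·(T−10) [T≤10 °C] = -1.3860
  Pd branch = 0.0053·Pd^0.26·e^(0.059·RH+f) = 0.05452 μm/a
  Sd branch = 0.01025·Sd^0.27·e^(0.036·RH+0.049·T) = 0.2641 μm/a
  sum: 0.05452 + 0.2641 → r_corr = 0.3186 μm/a
Ordering by μm/a: zinc (1.28) > copper (0.319)

["zinc", "copper"]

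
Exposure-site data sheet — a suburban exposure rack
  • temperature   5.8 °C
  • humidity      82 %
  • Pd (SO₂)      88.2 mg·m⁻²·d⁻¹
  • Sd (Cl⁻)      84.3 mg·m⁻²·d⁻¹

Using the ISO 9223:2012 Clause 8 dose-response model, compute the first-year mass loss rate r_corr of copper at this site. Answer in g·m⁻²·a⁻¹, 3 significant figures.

r_corr = 19.1 g·m⁻²·a⁻¹

copper: temperature factor f = +0.126·(-4.2) = -0.5292
  sulphur-dioxide contribution → 1.263 μm/a
  chloride contribution → 0.8633 μm/a
  total first-year rate 2.126 μm/a
Convert to mass loss: 2.126 μm/a × 8.96 g/cm³ = 19.05 g·m⁻²·a⁻¹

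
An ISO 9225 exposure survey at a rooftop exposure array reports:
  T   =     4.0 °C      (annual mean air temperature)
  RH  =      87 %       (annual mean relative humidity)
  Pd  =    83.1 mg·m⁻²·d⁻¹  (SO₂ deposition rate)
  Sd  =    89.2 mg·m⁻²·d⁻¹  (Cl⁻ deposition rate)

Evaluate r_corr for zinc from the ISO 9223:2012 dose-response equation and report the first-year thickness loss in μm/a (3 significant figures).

r_corr = 4.57 μm/a

zinc: T≤10 °C ⇒ hinge +0.038·(4.0−10) = -0.2280
  Pd branch = 0.0129·Pd^0.44·e^(0.046·RH+f) = 3.929 μm/a
  Sd branch = 0.0175·Sd^0.57·e^(0.008·RH+0.085·T) = 0.6378 μm/a
  r_corr = 3.929 + 0.6378 = 4.566 μm/a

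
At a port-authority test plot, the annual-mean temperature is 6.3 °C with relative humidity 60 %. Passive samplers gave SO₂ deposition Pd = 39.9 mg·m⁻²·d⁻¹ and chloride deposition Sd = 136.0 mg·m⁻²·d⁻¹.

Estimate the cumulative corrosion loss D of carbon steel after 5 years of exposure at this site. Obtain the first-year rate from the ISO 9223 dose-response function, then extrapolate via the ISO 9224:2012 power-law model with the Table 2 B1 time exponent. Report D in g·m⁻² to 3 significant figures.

D(5) = 782 g·m⁻²

carbon steel: temperature factor f = +0.150·(-3.7) = -0.5550
  Pd branch = 1.77·Pd^0.52·e^(0.02·RH+f) = 22.94 μm/a
  Sd branch = 0.102·Sd^0.62·e^(0.033·RH+0.04·T) = 19.99 μm/a
  r_corr = 22.94 + 19.99 = 42.93 μm/a
ISO 9224: D(t) = r_corr · t^b with b = 0.523 (carbon steel, B1)
  D(5) = 42.93 × 5^0.523 = 42.93 × 2.32 = 99.61 μm
  Mass loss = 99.61 μm × 7.85 g/cm³ = 781.9 g·m⁻²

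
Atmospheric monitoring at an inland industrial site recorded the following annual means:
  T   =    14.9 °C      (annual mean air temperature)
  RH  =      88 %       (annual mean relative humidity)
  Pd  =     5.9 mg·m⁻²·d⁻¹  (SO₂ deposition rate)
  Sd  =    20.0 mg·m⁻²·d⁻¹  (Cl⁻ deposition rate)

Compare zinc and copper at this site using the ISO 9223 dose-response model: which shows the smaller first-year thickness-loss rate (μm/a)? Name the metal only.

zinc

zinc: f(T) = -0.071·(T−10) [T>10 °C] = -0.3479
  sulphur-dioxide contribution → 1.139 μm/a
  chloride contribution → 0.6925 μm/a
  ⇒ r_corr(zinc) = 1.832 μm/a
copper: T>10 °C ⇒ hinge -0.080·(14.9−10) = -0.3920
  sulphur-dioxide contribution → 1.022 μm/a
  chloride contribution → 1.135 μm/a
  total first-year rate 2.156 μm/a
Ordering by μm/a: copper (2.16) > zinc (1.83)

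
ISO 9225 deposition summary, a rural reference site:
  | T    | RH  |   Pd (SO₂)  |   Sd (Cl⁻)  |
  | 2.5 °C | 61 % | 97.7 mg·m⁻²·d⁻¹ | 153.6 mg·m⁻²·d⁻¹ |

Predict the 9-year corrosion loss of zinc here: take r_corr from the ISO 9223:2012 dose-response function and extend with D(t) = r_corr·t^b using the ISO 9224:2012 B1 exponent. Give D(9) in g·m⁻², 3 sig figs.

D(9) = 77.8 g·m⁻²

zinc: temperature factor f = +0.038·(-7.5) = -0.2850
  sulphur-dioxide contribution → 1.205 μm/a
  chloride contribution → 0.6216 μm/a
  total first-year rate 1.827 μm/a
Long-term exponent b (ISO 9224 Table 2, B1) = 0.813
  D(9) = 1.827 × 9^0.813 = 1.827 × 5.968 = 10.9 μm
  Mass loss = 10.9 μm × 7.14 g/cm³ = 77.83 g·m⁻²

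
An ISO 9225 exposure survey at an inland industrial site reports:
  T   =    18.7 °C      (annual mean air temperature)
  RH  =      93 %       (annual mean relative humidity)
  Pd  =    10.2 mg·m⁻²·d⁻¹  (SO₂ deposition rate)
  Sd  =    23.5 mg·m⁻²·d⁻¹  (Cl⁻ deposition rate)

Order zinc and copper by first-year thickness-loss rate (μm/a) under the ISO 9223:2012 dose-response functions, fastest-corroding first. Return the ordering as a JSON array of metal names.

["copper", "zinc"]

zinc: temperature factor f = -0.071·(8.7) = -0.6177
  sulphur-dioxide contribution → 1.393 μm/a
  chloride contribution → 1.091 μm/a
  total first-year rate 2.485 μm/a
copper: temperature factor f = -0.080·(8.7) = -0.6960
  sulphur-dioxide contribution → 1.167 μm/a
  chloride contribution → 1.71 μm/a
  ⇒ r_corr(copper) = 2.877 μm/a
Ordering by μm/a: copper (2.88) > zinc (2.48)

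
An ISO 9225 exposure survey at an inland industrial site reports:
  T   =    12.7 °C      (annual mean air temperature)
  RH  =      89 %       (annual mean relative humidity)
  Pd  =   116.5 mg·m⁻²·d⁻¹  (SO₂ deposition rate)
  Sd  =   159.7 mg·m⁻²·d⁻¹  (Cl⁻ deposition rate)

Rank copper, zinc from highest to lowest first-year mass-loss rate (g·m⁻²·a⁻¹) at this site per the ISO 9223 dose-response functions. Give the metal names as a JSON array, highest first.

copper: f(T) = -0.080·(T−10) [T>10 °C] = -0.2160
  Pd branch = 0.0053·Pd^0.26·e^(0.059·RH+f) = 2.807 μm/a
  Cl⁻ term: 0.01025·159.7^0.27·exp(0.036·89+0.049·12.7) = 1.851
  sum: 2.807 + 1.851 → r_corr = 4.657 μm/a
  mass loss = 4.657 μm/a × 8.96 g/cm³ = 41.73 g·m⁻²·a⁻¹
zinc: f(T) = -0.071·(T−10) [T>10 °C] = -0.1917
  SO₂ term: 0.0129·116.5^0.44·exp(0.046·89-0.1917) = 5.182
  Sd branch = 0.0175·Sd^0.57·e^(0.008·RH+0.085·T) = 1.892 μm/a
  r_corr = 5.182 + 1.892 = 7.074 μm/a
  mass loss = 7.074 μm/a × 7.14 g/cm³ = 50.51 g·m⁻²·a⁻¹
Ordering by g·m⁻²·a⁻¹: zinc (50.5) > copper (41.7)

["zinc", "copper"]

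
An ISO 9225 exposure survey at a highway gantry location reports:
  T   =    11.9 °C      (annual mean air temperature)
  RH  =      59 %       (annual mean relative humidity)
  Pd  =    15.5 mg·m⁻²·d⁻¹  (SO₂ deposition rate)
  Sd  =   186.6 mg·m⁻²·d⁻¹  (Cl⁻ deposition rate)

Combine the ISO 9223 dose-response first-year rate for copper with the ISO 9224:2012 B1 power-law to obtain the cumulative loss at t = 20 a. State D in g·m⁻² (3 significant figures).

copper: f(T) = -0.080·(T−10) [T>10 °C] = -0.1520
  SO₂ term: 0.0053·15.5^0.26·exp(0.059·59-0.1520) = 0.3017
  Sd branch = 0.01025·Sd^0.27·e^(0.036·RH+0.049·T) = 0.6303 μm/a
  sum: 0.3017 + 0.6303 → r_corr = 0.932 μm/a
Long-term exponent b (ISO 9224 Table 2, B1) = 0.667
  D(20) = 0.932 × 20^0.667 = 0.932 × 7.375 = 6.874 μm
  Mass loss = 6.874 μm × 8.96 g/cm³ = 61.59 g·m⁻²

D(20) = 61.6 g·m⁻²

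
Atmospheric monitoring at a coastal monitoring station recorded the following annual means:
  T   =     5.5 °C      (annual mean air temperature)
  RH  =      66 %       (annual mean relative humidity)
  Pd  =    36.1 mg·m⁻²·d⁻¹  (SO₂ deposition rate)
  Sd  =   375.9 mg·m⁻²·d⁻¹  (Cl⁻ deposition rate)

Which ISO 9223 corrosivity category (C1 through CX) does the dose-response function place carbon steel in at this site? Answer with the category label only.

carbon steel: temperature factor f = +0.150·(-4.5) = -0.6750
  sulphur-dioxide contribution → 21.78 μm/a
  chloride contribution → 44.32 μm/a
  total first-year rate 66.1 μm/a
Category bounds: 50…80 μm/a bracket r_corr ⇒ C4

C4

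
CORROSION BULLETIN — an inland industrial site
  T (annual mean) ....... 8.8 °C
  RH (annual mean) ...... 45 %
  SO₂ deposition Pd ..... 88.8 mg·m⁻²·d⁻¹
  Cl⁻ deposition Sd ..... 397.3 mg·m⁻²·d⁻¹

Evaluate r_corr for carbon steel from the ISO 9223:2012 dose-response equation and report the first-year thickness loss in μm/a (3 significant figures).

r_corr = 63.7 μm/a

carbon steel: temperature factor f = +0.150·(-1.2) = -0.1800
  sulphur-dioxide contribution → 37.48 μm/a
  chloride contribution → 26.17 μm/a
  ⇒ r_corr(carbon steel) = 63.66 μm/a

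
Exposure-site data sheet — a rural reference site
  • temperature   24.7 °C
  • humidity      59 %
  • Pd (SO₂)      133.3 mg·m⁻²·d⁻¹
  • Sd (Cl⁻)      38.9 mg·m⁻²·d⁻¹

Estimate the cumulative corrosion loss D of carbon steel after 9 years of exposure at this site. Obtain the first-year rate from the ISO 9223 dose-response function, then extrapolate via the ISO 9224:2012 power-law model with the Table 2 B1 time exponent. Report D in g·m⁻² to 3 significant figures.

D(9) = 1.28e+03 g·m⁻²

carbon steel: f(T) = -0.054·(T−10) [T>10 °C] = -0.7938
  SO₂ term: 1.77·133.3^0.52·exp(0.02·59-0.7938) = 33.16
  Cl⁻ term: 0.102·38.9^0.62·exp(0.033·59+0.04·24.7) = 18.58
  sum: 33.16 + 18.58 → r_corr = 51.74 μm/a
ISO 9224: D(t) = r_corr · t^b with b = 0.523 (carbon steel, B1)
  D(9) = 51.74 × 9^0.523 = 51.74 × 3.156 = 163.3 μm
  Mass loss = 163.3 μm × 7.85 g/cm³ = 1282 g·m⁻²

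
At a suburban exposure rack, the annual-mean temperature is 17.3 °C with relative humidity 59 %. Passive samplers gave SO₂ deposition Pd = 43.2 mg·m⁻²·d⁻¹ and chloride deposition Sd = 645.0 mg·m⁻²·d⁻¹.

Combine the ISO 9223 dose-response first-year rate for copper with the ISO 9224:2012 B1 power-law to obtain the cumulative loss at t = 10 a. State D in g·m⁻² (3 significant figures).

copper: f(T) = -0.080·(T−10) [T>10 °C] = -0.5840
  sulphur-dioxide contribution → 0.2557 μm/a
  chloride contribution → 1.148 μm/a
  ⇒ r_corr(copper) = 1.404 μm/a
Long-term exponent b (ISO 9224 Table 2, B1) = 0.667
  D(10) = 1.404 × 10^0.667 = 1.404 × 4.645 = 6.52 μm
  Mass loss = 6.52 μm × 8.96 g/cm³ = 58.42 g·m⁻²

D(10) = 58.4 g·m⁻²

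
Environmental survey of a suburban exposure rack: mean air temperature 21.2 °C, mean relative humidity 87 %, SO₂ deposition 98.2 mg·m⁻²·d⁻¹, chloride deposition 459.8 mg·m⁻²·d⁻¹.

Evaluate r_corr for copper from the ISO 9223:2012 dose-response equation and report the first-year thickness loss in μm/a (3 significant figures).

r_corr = 4.68 μm/a

copper: T>10 °C ⇒ hinge -0.080·(21.2−10) = -0.8960
  Pd branch = 0.0053·Pd^0.26·e^(0.059·RH+f) = 1.209 μm/a
  Sd branch = 0.01025·Sd^0.27·e^(0.036·RH+0.049·T) = 3.475 μm/a
  r_corr = 1.209 + 3.475 = 4.684 μm/a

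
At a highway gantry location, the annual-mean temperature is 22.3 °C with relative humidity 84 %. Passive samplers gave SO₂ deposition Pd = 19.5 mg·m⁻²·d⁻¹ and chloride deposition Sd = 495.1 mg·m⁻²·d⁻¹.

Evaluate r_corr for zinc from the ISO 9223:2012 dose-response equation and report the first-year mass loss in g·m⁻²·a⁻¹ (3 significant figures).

zinc: T>10 °C ⇒ hinge -0.071·(22.3−10) = -0.8733
  Pd branch = 0.0129·Pd^0.44·e^(0.046·RH+f) = 0.9485 μm/a
  Cl⁻ term: 0.0175·495.1^0.57·exp(0.008·84+0.085·22.3) = 7.835
  r_corr = 0.9485 + 7.835 = 8.784 μm/a
Convert to mass loss: 8.784 μm/a × 7.14 g/cm³ = 62.72 g·m⁻²·a⁻¹

r_corr = 62.7 g·m⁻²·a⁻¹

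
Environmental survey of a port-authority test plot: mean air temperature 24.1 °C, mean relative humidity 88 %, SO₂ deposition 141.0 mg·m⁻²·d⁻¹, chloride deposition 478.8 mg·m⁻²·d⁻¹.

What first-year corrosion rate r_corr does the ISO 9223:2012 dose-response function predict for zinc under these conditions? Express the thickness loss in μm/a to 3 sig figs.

zinc: f(T) = -0.071·(T−10) [T>10 °C] = -1.0011
  Pd branch = 0.0129·Pd^0.44·e^(0.046·RH+f) = 2.396 μm/a
  Sd branch = 0.0175·Sd^0.57·e^(0.008·RH+0.085·T) = 9.25 μm/a
  r_corr = 2.396 + 9.25 = 11.65 μm/a

r_corr = 11.6 μm/a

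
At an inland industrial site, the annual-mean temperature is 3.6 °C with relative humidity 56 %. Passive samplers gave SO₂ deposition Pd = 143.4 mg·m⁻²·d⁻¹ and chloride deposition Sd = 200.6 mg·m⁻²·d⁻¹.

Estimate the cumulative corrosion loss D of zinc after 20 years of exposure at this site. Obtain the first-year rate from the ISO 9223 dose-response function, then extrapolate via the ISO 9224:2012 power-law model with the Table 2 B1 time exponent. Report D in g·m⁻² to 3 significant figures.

zinc: temperature factor f = +0.038·(-6.4) = -0.2432
  Pd branch = 0.0129·Pd^0.44·e^(0.046·RH+f) = 1.182 μm/a
  Cl⁻ term: 0.0175·200.6^0.57·exp(0.008·56+0.085·3.6) = 0.7635
  r_corr = 1.182 + 0.7635 = 1.945 μm/a
Power-law: D(20) = r_corr · 20^0.813
  D(20) = 1.945 × 20^0.813 = 1.945 × 11.42 = 22.22 μm
  Mass loss = 22.22 μm × 7.14 g/cm³ = 158.7 g·m⁻²

D(20) = 159 g·m⁻²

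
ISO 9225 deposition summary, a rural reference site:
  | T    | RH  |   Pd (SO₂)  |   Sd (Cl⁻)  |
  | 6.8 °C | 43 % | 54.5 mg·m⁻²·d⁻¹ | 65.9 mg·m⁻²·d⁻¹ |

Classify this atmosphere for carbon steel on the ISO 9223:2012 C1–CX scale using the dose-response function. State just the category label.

carbon steel: T≤10 °C ⇒ hinge +0.150·(6.8−10) = -0.4800
  Pd branch = 1.77·Pd^0.52·e^(0.02·RH+f) = 20.7 μm/a
  Cl⁻ term: 0.102·65.9^0.62·exp(0.033·43+0.04·6.8) = 7.425
  sum: 20.7 + 7.425 → r_corr = 28.12 μm/a
ISO 9223 Table 2 (carbon steel): 25 < 28.1 ≤ 50 μm/a ⇒ C3

C3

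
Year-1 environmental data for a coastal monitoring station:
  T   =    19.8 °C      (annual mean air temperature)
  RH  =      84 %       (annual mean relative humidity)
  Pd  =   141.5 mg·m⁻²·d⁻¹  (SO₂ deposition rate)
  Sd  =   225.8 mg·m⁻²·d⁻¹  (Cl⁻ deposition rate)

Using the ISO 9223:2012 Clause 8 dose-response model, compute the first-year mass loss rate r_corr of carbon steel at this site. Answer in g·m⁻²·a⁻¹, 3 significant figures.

r_corr = 1.39e+03 g·m⁻²·a⁻¹

carbon steel: temperature factor f = -0.054·(9.8) = -0.5292
  SO₂ term: 1.77·141.5^0.52·exp(0.02·84-0.5292) = 73.48
  Sd branch = 0.102·Sd^0.62·e^(0.033·RH+0.04·T) = 103.7 μm/a
  sum: 73.48 + 103.7 → r_corr = 177.2 μm/a
Convert to mass loss: 177.2 μm/a × 7.85 g/cm³ = 1391 g·m⁻²·a⁻¹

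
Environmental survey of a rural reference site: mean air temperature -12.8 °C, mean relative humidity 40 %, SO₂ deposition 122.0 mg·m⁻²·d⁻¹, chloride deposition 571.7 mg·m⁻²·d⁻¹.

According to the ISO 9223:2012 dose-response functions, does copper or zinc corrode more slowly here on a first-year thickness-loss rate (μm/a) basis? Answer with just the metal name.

copper: temperature factor f = +0.126·(-22.8) = -2.8728
  sulphur-dioxide contribution → 0.01107 μm/a
  chloride contribution → 0.1283 μm/a
  ⇒ r_corr(copper) = 0.1393 μm/a
zinc: temperature factor f = +0.038·(-22.8) = -0.8664
  sulphur-dioxide contribution → 0.2828 μm/a
  chloride contribution → 0.3028 μm/a
  ⇒ r_corr(zinc) = 0.5855 μm/a
Ordering by μm/a: zinc (0.586) > copper (0.139)

copper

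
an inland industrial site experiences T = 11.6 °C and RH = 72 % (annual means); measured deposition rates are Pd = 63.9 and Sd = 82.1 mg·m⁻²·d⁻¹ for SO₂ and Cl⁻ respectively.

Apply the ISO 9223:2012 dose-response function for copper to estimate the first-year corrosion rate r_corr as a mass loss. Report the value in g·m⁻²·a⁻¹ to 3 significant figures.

r_corr = 15.7 g·m⁻²·a⁻¹

copper: T>10 °C ⇒ hinge -0.080·(11.6−10) = -0.1280
  SO₂ term: 0.0053·63.9^0.26·exp(0.059·72-0.1280) = 0.9616
  Cl⁻ term: 0.01025·82.1^0.27·exp(0.036·72+0.049·11.6) = 0.7946
  sum: 0.9616 + 0.7946 → r_corr = 1.756 μm/a
Convert to mass loss: 1.756 μm/a × 8.96 g/cm³ = 15.74 g·m⁻²·a⁻¹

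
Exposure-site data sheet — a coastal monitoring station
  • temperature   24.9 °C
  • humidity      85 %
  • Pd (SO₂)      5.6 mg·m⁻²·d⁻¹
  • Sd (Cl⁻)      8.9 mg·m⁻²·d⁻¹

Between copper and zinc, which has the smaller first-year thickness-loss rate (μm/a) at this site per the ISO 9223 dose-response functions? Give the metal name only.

copper: temperature factor f = -0.080·(14.9) = -1.1920
  SO₂ term: 0.0053·5.6^0.26·exp(0.059·85-1.1920) = 0.3794
  Sd branch = 0.01025·Sd^0.27·e^(0.036·RH+0.049·T) = 1.336 μm/a
  sum: 0.3794 + 1.336 → r_corr = 1.716 μm/a
zinc: T>10 °C ⇒ hinge -0.071·(24.9−10) = -1.0579
  SO₂ term: 0.0129·5.6^0.44·exp(0.046·85-1.0579) = 0.4769
  Sd branch = 0.0175·Sd^0.57·e^(0.008·RH+0.085·T) = 0.997 μm/a
  sum: 0.4769 + 0.997 → r_corr = 1.474 μm/a
Ordering by μm/a: copper (1.72) > zinc (1.47)

zinc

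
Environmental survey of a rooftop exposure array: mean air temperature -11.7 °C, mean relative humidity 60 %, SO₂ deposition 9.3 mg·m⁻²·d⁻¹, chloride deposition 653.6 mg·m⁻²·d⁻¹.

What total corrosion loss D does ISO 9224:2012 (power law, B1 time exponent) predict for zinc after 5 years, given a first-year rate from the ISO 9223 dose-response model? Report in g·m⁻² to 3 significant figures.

D(5) = 17.4 g·m⁻²

zinc: T≤10 °C ⇒ hinge +0.038·(-11.7−10) = -0.8246
  sulphur-dioxide contribution → 0.2384 μm/a
  chloride contribution → 0.421 μm/a
  total first-year rate 0.6594 μm/a
ISO 9224: D(t) = r_corr · t^b with b = 0.813 (zinc, B1)
  D(5) = 0.6594 × 5^0.813 = 0.6594 × 3.701 = 2.44 μm
  Mass loss = 2.44 μm × 7.14 g/cm³ = 17.42 g·m⁻²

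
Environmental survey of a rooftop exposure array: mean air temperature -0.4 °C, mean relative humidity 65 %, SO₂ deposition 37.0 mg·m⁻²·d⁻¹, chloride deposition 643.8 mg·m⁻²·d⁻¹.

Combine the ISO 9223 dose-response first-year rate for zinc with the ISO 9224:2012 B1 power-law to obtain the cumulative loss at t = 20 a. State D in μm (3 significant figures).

zinc: f(T) = +0.038·(T−10) [T≤10 °C] = -0.3952
  SO₂ term: 0.0129·37.0^0.44·exp(0.046·65-0.3952) = 0.8463
  Cl⁻ term: 0.0175·643.8^0.57·exp(0.008·65+0.085·-0.4) = 1.135
  r_corr = 0.8463 + 1.135 = 1.982 μm/a
ISO 9224: D(t) = r_corr · t^b with b = 0.813 (zinc, B1)
  D(20) = 1.982 × 20^0.813 = 1.982 × 11.42 = 22.63 μm

D(20) = 22.6 μm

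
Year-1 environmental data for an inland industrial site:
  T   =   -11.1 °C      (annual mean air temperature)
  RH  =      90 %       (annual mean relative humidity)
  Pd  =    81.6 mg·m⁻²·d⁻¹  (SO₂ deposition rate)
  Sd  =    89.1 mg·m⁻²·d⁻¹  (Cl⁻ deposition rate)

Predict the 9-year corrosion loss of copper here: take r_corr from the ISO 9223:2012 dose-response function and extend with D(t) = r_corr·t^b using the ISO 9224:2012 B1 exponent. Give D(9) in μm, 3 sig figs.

D(9) = 3.23 μm

copper: T≤10 °C ⇒ hinge +0.126·(-11.1−10) = -2.6586
  Pd branch = 0.0053·Pd^0.26·e^(0.059·RH+f) = 0.2359 μm/a
  Sd branch = 0.01025·Sd^0.27·e^(0.036·RH+0.049·T) = 0.5106 μm/a
  r_corr = 0.2359 + 0.5106 = 0.7466 μm/a
ISO 9224: D(t) = r_corr · t^b with b = 0.667 (copper, B1)
  D(9) = 0.7466 × 9^0.667 = 0.7466 × 4.33 = 3.233 μm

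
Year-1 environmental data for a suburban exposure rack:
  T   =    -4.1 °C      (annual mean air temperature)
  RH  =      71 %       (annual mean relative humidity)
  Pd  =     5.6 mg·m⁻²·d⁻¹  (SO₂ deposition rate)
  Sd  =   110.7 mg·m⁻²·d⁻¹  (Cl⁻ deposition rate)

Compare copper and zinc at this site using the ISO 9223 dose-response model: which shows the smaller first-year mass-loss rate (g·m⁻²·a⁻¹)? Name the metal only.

copper: T≤10 °C ⇒ hinge +0.126·(-4.1−10) = -1.7766
  sulphur-dioxide contribution → 0.09258 μm/a
  chloride contribution → 0.385 μm/a
  ⇒ r_corr(copper) = 0.4776 μm/a
  mass loss = 0.4776 μm/a × 8.96 g/cm³ = 4.279 g·m⁻²·a⁻¹
zinc: temperature factor f = +0.038·(-14.1) = -0.5358
  sulphur-dioxide contribution → 0.4222 μm/a
  chloride contribution → 0.3188 μm/a
  total first-year rate 0.741 μm/a
  mass loss = 0.741 μm/a × 7.14 g/cm³ = 5.291 g·m⁻²·a⁻¹
Ordering by g·m⁻²·a⁻¹: zinc (5.29) > copper (4.28)

copper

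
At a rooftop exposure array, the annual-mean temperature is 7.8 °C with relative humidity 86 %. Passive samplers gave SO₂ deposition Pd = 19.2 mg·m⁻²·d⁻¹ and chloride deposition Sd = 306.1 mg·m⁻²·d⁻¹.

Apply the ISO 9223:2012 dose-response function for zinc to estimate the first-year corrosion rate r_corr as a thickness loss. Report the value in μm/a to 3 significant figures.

r_corr = 4.04 μm/a

zinc: temperature factor f = +0.038·(-2.2) = -0.0836
  sulphur-dioxide contribution → 2.275 μm/a
  chloride contribution → 1.765 μm/a
  total first-year rate 4.04 μm/a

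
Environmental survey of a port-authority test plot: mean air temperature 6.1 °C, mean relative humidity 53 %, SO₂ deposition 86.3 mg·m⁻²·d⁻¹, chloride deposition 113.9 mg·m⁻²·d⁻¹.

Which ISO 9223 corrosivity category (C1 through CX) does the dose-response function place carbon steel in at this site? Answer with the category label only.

carbon steel: temperature factor f = +0.150·(-3.9) = -0.5850
  sulphur-dioxide contribution → 28.91 μm/a
  chloride contribution → 14.1 μm/a
  ⇒ r_corr(carbon steel) = 43.01 μm/a
43 μm/a falls in (25, 50] for carbon steel → category C3

C3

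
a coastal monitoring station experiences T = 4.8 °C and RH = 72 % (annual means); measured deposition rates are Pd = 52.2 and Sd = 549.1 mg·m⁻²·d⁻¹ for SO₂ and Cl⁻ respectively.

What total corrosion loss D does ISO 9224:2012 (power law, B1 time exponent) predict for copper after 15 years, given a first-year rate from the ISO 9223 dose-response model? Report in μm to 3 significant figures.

copper: temperature factor f = +0.126·(-5.2) = -0.6552
  sulphur-dioxide contribution → 0.5385 μm/a
  chloride contribution → 0.9512 μm/a
  ⇒ r_corr(copper) = 1.49 μm/a
Long-term exponent b (ISO 9224 Table 2, B1) = 0.667
  D(15) = 1.49 × 15^0.667 = 1.49 × 6.088 = 9.069 μm

D(15) = 9.07 μm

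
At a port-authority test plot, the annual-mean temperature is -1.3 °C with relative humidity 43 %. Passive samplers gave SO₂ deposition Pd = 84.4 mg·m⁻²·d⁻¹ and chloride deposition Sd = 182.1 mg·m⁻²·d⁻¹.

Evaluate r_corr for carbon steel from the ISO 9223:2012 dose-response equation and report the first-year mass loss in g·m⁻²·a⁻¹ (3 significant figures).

carbon steel: T≤10 °C ⇒ hinge +0.150·(-1.3−10) = -1.6950
  SO₂ term: 1.77·84.4^0.52·exp(0.02·43-1.6950) = 7.71
  Cl⁻ term: 0.102·182.1^0.62·exp(0.033·43+0.04·-1.3) = 10.08
  r_corr = 7.71 + 10.08 = 17.79 μm/a
Convert to mass loss: 17.79 μm/a × 7.85 g/cm³ = 139.7 g·m⁻²·a⁻¹

r_corr = 140 g·m⁻²·a⁻¹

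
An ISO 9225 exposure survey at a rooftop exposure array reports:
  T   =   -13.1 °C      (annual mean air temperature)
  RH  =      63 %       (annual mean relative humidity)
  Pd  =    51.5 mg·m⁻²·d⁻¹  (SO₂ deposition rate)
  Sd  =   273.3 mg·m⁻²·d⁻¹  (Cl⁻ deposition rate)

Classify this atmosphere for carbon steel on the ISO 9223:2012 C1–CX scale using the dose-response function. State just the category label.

carbon steel: f(T) = +0.150·(T−10) [T≤10 °C] = -3.4650
  SO₂ term: 1.77·51.5^0.52·exp(0.02·63-3.4650) = 1.515
  Sd branch = 0.102·Sd^0.62·e^(0.033·RH+0.04·T) = 15.65 μm/a
  r_corr = 1.515 + 15.65 = 17.17 μm/a
17.2 μm/a falls in (1.3, 25] for carbon steel → category C2

C2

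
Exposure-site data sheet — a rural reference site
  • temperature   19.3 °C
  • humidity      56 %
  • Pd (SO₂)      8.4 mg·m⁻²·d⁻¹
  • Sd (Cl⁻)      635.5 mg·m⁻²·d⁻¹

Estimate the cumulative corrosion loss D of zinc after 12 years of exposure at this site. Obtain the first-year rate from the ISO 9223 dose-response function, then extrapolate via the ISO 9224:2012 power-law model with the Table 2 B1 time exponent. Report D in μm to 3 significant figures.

D(12) = 43.9 μm

zinc: temperature factor f = -0.071·(9.3) = -0.6603
  sulphur-dioxide contribution → 0.2235 μm/a
  chloride contribution → 5.595 μm/a
  total first-year rate 5.819 μm/a
Long-term exponent b (ISO 9224 Table 2, B1) = 0.813
  D(12) = 5.819 × 12^0.813 = 5.819 × 7.54 = 43.88 μm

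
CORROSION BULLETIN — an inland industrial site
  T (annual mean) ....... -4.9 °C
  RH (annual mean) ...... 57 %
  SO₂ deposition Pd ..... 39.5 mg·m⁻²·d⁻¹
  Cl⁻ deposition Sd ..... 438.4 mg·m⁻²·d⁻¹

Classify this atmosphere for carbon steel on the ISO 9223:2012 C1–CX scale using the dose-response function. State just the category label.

C3

carbon steel: T≤10 °C ⇒ hinge +0.150·(-4.9−10) = -2.2350
  Pd branch = 1.77·Pd^0.52·e^(0.02·RH+f) = 4.005 μm/a
  Sd branch = 0.102·Sd^0.62·e^(0.033·RH+0.04·T) = 23.9 μm/a
  r_corr = 4.005 + 23.9 = 27.9 μm/a
Category bounds: 25…50 μm/a bracket r_corr ⇒ C3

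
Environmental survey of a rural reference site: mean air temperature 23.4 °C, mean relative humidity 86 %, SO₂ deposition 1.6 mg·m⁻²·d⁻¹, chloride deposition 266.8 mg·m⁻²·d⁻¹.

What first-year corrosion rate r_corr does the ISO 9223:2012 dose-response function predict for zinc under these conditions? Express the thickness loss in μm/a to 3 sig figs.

zinc: temperature factor f = -0.071·(13.4) = -0.9514
  sulphur-dioxide contribution → 0.3201 μm/a
  chloride contribution → 6.146 μm/a
  total first-year rate 6.466 μm/a

r_corr = 6.47 μm/a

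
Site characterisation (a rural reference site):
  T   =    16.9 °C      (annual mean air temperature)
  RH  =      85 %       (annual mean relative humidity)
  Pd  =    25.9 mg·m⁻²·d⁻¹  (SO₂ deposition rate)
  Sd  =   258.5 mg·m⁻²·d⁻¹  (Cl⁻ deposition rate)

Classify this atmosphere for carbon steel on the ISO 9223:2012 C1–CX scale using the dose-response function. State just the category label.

C5

carbon steel: T>10 °C ⇒ hinge -0.054·(16.9−10) = -0.3726
  sulphur-dioxide contribution → 36.26 μm/a
  chloride contribution → 103.8 μm/a
  total first-year rate 140 μm/a
140 μm/a falls in (80, 200] for carbon steel → category C5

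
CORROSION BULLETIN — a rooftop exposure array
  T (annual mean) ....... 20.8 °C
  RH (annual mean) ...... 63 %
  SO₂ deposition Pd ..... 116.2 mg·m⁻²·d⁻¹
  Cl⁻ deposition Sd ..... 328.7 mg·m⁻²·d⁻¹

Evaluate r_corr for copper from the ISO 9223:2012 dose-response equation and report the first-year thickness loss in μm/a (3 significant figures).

r_corr = 1.63 μm/a

copper: T>10 °C ⇒ hinge -0.080·(20.8−10) = -0.8640
  Pd branch = 0.0053·Pd^0.26·e^(0.059·RH+f) = 0.3164 μm/a
  Sd branch = 0.01025·Sd^0.27·e^(0.036·RH+0.049·T) = 1.312 μm/a
  r_corr = 0.3164 + 1.312 = 1.628 μm/a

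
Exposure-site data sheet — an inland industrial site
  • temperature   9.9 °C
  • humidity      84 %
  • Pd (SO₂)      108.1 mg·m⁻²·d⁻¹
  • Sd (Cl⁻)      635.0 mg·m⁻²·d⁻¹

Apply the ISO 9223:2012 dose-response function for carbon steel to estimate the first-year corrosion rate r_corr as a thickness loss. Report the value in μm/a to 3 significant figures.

carbon steel: temperature factor f = +0.150·(-0.1) = -0.0150
  SO₂ term: 1.77·108.1^0.52·exp(0.02·84-0.0150) = 106.8
  Cl⁻ term: 0.102·635.0^0.62·exp(0.033·84+0.04·9.9) = 132.5
  r_corr = 106.8 + 132.5 = 239.3 μm/a

r_corr = 239 μm/a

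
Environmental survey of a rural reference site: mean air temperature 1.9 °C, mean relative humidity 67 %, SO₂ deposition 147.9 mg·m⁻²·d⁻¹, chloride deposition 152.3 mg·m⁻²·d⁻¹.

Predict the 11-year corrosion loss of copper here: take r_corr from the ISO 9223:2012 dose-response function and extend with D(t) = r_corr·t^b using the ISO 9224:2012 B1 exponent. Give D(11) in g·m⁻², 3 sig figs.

D(11) = 37.8 g·m⁻²

copper: temperature factor f = +0.126·(-8.1) = -1.0206
  SO₂ term: 0.0053·147.9^0.26·exp(0.059·67-1.0206) = 0.3647
  Cl⁻ term: 0.01025·152.3^0.27·exp(0.036·67+0.049·1.9) = 0.4875
  sum: 0.3647 + 0.4875 → r_corr = 0.8523 μm/a
ISO 9224: D(t) = r_corr · t^b with b = 0.667 (copper, B1)
  D(11) = 0.8523 × 11^0.667 = 0.8523 × 4.95 = 4.219 μm
  Mass loss = 4.219 μm × 8.96 g/cm³ = 37.8 g·m⁻²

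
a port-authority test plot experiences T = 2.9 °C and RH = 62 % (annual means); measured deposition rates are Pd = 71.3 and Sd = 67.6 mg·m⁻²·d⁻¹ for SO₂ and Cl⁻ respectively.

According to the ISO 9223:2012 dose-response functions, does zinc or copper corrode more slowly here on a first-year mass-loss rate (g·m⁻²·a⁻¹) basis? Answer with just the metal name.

copper

zinc: f(T) = +0.038·(T−10) [T≤10 °C] = -0.2698
  Pd branch = 0.0129·Pd^0.44·e^(0.046·RH+f) = 1.115 μm/a
  Sd branch = 0.0175·Sd^0.57·e^(0.008·RH+0.085·T) = 0.406 μm/a
  r_corr = 1.115 + 0.406 = 1.521 μm/a
  mass loss = 1.521 μm/a × 7.14 g/cm³ = 10.86 g·m⁻²·a⁻¹
copper: temperature factor f = +0.126·(-7.1) = -0.8946
  SO₂ term: 0.0053·71.3^0.26·exp(0.059·62-0.8946) = 0.2548
  Sd branch = 0.01025·Sd^0.27·e^(0.036·RH+0.049·T) = 0.3435 μm/a
  sum: 0.2548 + 0.3435 → r_corr = 0.5983 μm/a
  mass loss = 0.5983 μm/a × 8.96 g/cm³ = 5.36 g·m⁻²·a⁻¹
Ordering by g·m⁻²·a⁻¹: zinc (10.9) > copper (5.36)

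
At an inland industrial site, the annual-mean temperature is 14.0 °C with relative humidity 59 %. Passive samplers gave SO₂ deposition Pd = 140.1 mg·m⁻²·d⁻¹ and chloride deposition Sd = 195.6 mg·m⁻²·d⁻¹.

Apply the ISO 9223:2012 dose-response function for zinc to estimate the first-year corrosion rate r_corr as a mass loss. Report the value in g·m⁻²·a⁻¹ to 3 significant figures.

r_corr = 22.5 g·m⁻²·a⁻¹

zinc: T>10 °C ⇒ hinge -0.071·(14.0−10) = -0.2840
  SO₂ term: 0.0129·140.1^0.44·exp(0.046·59-0.2840) = 1.289
  Sd branch = 0.0175·Sd^0.57·e^(0.008·RH+0.085·T) = 1.866 μm/a
  sum: 1.289 + 1.866 → r_corr = 3.155 μm/a
Convert to mass loss: 3.155 μm/a × 7.14 g/cm³ = 22.53 g·m⁻²·a⁻¹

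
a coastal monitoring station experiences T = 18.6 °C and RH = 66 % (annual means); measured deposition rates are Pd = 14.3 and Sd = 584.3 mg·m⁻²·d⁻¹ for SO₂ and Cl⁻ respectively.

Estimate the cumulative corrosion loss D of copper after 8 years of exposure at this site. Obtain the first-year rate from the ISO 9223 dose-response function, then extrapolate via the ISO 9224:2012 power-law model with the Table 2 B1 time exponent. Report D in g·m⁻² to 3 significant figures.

D(8) = 64.3 g·m⁻²

copper: temperature factor f = -0.080·(8.6) = -0.6880
  sulphur-dioxide contribution → 0.2612 μm/a
  chloride contribution → 1.533 μm/a
  ⇒ r_corr(copper) = 1.794 μm/a
ISO 9224: D(t) = r_corr · t^b with b = 0.667 (copper, B1)
  D(8) = 1.794 × 8^0.667 = 1.794 × 4.003 = 7.18 μm
  Mass loss = 7.18 μm × 8.96 g/cm³ = 64.33 g·m⁻²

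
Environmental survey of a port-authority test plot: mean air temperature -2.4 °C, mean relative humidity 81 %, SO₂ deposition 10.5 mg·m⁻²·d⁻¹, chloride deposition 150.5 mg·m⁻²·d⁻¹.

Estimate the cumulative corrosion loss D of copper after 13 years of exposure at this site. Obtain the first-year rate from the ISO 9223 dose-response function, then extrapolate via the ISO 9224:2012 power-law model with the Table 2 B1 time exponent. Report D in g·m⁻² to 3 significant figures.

copper: f(T) = +0.126·(T−10) [T≤10 °C] = -1.5624
  Pd branch = 0.0053·Pd^0.26·e^(0.059·RH+f) = 0.2436 μm/a
  Sd branch = 0.01025·Sd^0.27·e^(0.036·RH+0.049·T) = 0.6516 μm/a
  sum: 0.2436 + 0.6516 → r_corr = 0.8952 μm/a
Long-term exponent b (ISO 9224 Table 2, B1) = 0.667
  D(13) = 0.8952 × 13^0.667 = 0.8952 × 5.534 = 4.954 μm
  Mass loss = 4.954 μm × 8.96 g/cm³ = 44.39 g·m⁻²

D(13) = 44.4 g·m⁻²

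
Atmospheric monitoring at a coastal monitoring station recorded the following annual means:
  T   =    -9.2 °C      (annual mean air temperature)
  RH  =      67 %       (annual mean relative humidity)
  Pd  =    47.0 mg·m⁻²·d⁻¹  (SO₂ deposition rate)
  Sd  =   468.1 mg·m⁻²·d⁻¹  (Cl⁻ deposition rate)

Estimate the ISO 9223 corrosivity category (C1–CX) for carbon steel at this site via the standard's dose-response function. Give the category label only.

carbon steel: T≤10 °C ⇒ hinge +0.150·(-9.2−10) = -2.8800
  Pd branch = 1.77·Pd^0.52·e^(0.02·RH+f) = 2.81 μm/a
  Cl⁻ term: 0.102·468.1^0.62·exp(0.033·67+0.04·-9.2) = 29.15
  sum: 2.81 + 29.15 → r_corr = 31.96 μm/a
Category bounds: 25…50 μm/a bracket r_corr ⇒ C3

C3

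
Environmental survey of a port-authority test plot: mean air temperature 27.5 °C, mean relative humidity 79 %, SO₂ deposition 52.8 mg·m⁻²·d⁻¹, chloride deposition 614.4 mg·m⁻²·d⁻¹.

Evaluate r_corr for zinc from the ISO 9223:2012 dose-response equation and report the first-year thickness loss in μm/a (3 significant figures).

zinc: T>10 °C ⇒ hinge -0.071·(27.5−10) = -1.2425
  SO₂ term: 0.0129·52.8^0.44·exp(0.046·79-1.2425) = 0.8075
  Sd branch = 0.0175·Sd^0.57·e^(0.008·RH+0.085·T) = 13.25 μm/a
  sum: 0.8075 + 13.25 → r_corr = 14.05 μm/a

r_corr = 14.1 μm/a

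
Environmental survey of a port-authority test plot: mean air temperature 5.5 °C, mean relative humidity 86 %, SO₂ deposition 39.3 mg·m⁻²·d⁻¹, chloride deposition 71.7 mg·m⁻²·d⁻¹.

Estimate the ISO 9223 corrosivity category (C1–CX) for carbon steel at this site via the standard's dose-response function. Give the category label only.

C4

carbon steel: f(T) = +0.150·(T−10) [T≤10 °C] = -0.6750
  SO₂ term: 1.77·39.3^0.52·exp(0.02·86-0.6750) = 33.95
  Sd branch = 0.102·Sd^0.62·e^(0.033·RH+0.04·T) = 30.7 μm/a
  r_corr = 33.95 + 30.7 = 64.65 μm/a
Category bounds: 50…80 μm/a bracket r_corr ⇒ C4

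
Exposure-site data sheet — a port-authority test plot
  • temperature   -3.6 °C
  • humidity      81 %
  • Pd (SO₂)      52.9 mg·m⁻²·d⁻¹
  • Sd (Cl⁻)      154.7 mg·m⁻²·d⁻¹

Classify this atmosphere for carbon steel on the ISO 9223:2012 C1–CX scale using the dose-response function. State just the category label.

C3

carbon steel: T≤10 °C ⇒ hinge +0.150·(-3.6−10) = -2.0400
  SO₂ term: 1.77·52.9^0.52·exp(0.02·81-2.0400) = 9.157
  Cl⁻ term: 0.102·154.7^0.62·exp(0.033·81+0.04·-3.6) = 29.13
  r_corr = 9.157 + 29.13 = 38.29 μm/a
38.3 μm/a falls in (25, 50] for carbon steel → category C3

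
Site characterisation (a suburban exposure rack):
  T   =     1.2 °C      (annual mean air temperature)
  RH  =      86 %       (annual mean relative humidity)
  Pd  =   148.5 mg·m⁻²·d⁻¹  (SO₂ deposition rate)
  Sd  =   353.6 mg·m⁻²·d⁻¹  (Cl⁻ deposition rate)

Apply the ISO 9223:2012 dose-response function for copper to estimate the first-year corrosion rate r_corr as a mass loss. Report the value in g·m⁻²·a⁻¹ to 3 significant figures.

r_corr = 19.7 g·m⁻²·a⁻¹

copper: f(T) = +0.126·(T−10) [T≤10 °C] = -1.1088
  sulphur-dioxide contribution → 1.026 μm/a
  chloride contribution → 1.172 μm/a
  total first-year rate 2.198 μm/a
Convert to mass loss: 2.198 μm/a × 8.96 g/cm³ = 19.69 g·m⁻²·a⁻¹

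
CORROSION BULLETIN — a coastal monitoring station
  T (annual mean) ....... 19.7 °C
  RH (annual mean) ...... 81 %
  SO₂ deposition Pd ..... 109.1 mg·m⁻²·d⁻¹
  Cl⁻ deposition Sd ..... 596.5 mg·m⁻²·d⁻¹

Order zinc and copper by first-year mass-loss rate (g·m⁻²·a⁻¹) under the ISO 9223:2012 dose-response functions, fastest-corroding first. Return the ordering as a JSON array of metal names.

zinc: f(T) = -0.071·(T−10) [T>10 °C] = -0.6887
  SO₂ term: 0.0129·109.1^0.44·exp(0.046·81-0.6887) = 2.12
  Sd branch = 0.0175·Sd^0.57·e^(0.008·RH+0.085·T) = 6.82 μm/a
  r_corr = 2.12 + 6.82 = 8.94 μm/a
  mass loss = 8.94 μm/a × 7.14 g/cm³ = 63.83 g·m⁻²·a⁻¹
copper: temperature factor f = -0.080·(9.7) = -0.7760
  SO₂ term: 0.0053·109.1^0.26·exp(0.059·81-0.7760) = 0.9831
  Cl⁻ term: 0.01025·596.5^0.27·exp(0.036·81+0.049·19.7) = 2.791
  sum: 0.9831 + 2.791 → r_corr = 3.774 μm/a
  mass loss = 3.774 μm/a × 8.96 g/cm³ = 33.82 g·m⁻²·a⁻¹
Ordering by g·m⁻²·a⁻¹: zinc (63.8) > copper (33.8)

["zinc", "copper"]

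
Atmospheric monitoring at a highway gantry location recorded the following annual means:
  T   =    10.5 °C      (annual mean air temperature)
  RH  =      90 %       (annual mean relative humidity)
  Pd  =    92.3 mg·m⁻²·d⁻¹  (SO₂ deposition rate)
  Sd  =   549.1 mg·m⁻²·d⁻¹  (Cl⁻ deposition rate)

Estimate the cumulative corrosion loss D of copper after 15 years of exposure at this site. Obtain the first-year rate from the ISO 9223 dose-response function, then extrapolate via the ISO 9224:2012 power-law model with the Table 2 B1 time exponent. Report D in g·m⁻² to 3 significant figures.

D(15) = 313 g·m⁻²

copper: T>10 °C ⇒ hinge -0.080·(10.5−10) = -0.0400
  SO₂ term: 0.0053·92.3^0.26·exp(0.059·90-0.0400) = 3.342
  Sd branch = 0.01025·Sd^0.27·e^(0.036·RH+0.049·T) = 2.404 μm/a
  r_corr = 3.342 + 2.404 = 5.746 μm/a
Power-law: D(15) = r_corr · 15^0.667
  D(15) = 5.746 × 15^0.667 = 5.746 × 6.088 = 34.98 μm
  Mass loss = 34.98 μm × 8.96 g/cm³ = 313.4 g·m⁻²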